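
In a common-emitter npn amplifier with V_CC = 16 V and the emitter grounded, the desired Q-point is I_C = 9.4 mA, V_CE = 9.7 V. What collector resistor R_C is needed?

R_C ≈ 0.67 kΩ

Collector loop: V_CC = I_C·R_C + V_CE.
R_C = (V_CC − V_CE)/I_C = (16 − 9.7)/9.4 = 0.67 kΩ.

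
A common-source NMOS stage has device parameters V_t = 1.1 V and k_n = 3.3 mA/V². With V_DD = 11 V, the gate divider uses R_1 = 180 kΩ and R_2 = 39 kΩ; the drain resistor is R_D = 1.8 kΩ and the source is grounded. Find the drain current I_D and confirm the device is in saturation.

I_D ≈ 1.2 mA

V_G = V_DD·R_2/(R_1+R_2) = 11×39/219 = 1.96 V. With the source grounded, V_GS = V_G = 1.96 V.
Assume saturation: I_D = (k_n/2)(V_GS − V_t)² = (3.3/2)×(1.96 − 1.1)² = 1.65×0.859² = 1.22 mA.
V_DS = V_DD − I_D·R_D = 11 − 1.22×1.8 = 8.81 V.
Saturation requires V_DS ≥ V_GS − V_t = 0.859 V; 8.81 ≥ 0.859 ✓.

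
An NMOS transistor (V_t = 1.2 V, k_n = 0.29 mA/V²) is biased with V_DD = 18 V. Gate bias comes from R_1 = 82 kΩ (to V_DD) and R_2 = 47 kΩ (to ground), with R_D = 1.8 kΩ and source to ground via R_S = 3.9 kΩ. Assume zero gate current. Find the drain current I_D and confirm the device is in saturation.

V_G = V_DD·R_2/(R_1+R_2) = 18×47/129 = 6.56 V.
Assume saturation: I_D = (k_n/2)(V_GS − V_t)² with V_GS = V_G − I_D·R_S = 6.56 − 3.9·I_D.
Substituting gives 2.21·I_D² − 7.06·I_D + 4.16 = 0, with roots I_D = 0.779 or 2.42 mA.
The root I_D = 2.42 mA gives V_GS = -2.89 V ≤ V_t, so take I_D = 0.779 mA.
Then V_GS = 3.52 V and V_DS = V_DD − I_D(R_D+R_S) = 18 − 0.779×5.7 = 13.6 V.
Saturation requires V_DS ≥ V_GS − V_t = 2.32 V; 13.6 ≥ 2.32 ✓.

I_D ≈ 0.78 mA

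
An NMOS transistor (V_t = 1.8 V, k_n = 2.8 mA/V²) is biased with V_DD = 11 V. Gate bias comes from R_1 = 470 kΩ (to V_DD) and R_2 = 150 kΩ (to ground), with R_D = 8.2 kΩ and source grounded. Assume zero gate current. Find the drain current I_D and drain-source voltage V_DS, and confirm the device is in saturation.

V_G = V_DD·R_2/(R_1+R_2) = 11×150/620 = 2.66 V. With the source grounded, V_GS = V_G = 2.66 V.
Assume saturation: I_D = (k_n/2)(V_GS − V_t)² = (2.8/2)×(2.66 − 1.8)² = 1.4×0.861² = 1.04 mA.
V_DS = V_DD − I_D·R_D = 11 − 1.04×8.2 = 2.48 V.
Saturation requires V_DS ≥ V_GS − V_t = 0.861 V; 2.48 ≥ 0.861 ✓.

I_D ≈ 1 mA, V_DS ≈ 2.5 V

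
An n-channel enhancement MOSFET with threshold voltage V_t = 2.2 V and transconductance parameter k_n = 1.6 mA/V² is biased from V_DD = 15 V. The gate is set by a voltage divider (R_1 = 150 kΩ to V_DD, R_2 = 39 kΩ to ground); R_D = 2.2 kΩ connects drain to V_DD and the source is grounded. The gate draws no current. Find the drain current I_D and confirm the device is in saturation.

I_D ≈ 0.64 mA

V_G = V_DD·R_2/(R_1+R_2) = 15×39/189 = 3.1 V. With the source grounded, V_GS = V_G = 3.1 V.
Assume saturation: I_D = (k_n/2)(V_GS − V_t)² = (1.6/2)×(3.1 − 2.2)² = 0.8×0.895² = 0.641 mA.
V_DS = V_DD − I_D·R_D = 15 − 0.641×2.2 = 13.6 V.
Saturation requires V_DS ≥ V_GS − V_t = 0.895 V; 13.6 ≥ 0.895 ✓.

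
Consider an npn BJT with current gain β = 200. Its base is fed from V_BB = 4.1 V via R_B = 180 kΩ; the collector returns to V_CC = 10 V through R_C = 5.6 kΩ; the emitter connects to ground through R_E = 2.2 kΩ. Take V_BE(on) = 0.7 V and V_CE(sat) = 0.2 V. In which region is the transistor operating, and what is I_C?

Assume active. Base-emitter loop: I_B = (V_BB − V_BE)/(R_B + (β+1)R_E) = (4.1 − 0.7)/(180 + 201×2.2) = 0.00546 mA.
I_C = β·I_B = 200×0.00546 = 1.09 mA.
V_CE = V_CC − I_C·R_C − I_E·R_E = 10 − 1.09×5.6 − 1.1×2.2 = 1.46 V > V_CE(sat), so the active-region assumption holds.

active; I_C ≈ 1.1 mA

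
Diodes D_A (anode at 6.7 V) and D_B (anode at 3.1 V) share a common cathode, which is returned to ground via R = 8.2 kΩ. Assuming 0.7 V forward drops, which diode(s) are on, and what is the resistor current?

Only D_A conducts; I_R ≈ 0.73 mA

Assume both conduct. Then node N would need to be at both 6.7−0.7 = 6 V and 3.1−0.7 = 2.4 V, which is impossible.
Assume only D_A conducts: V_N = 6.7 − 0.7 = 6 V, so I_R = 6/8.2 = 0.732 mA.
Check D_B: its anode-to-cathode voltage is 3.1 − 6 = -2.9 V < 0.7 V, so it is off. The assumption is consistent.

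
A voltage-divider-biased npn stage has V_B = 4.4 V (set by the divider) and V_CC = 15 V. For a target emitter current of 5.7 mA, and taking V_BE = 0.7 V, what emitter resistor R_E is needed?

V_E = V_B − V_BE = 4.4 − 0.7 = 3.7 V.
R_E = V_E / I_E = 3.7 / 5.7 = 0.649 kΩ.

R_E ≈ 0.65 kΩ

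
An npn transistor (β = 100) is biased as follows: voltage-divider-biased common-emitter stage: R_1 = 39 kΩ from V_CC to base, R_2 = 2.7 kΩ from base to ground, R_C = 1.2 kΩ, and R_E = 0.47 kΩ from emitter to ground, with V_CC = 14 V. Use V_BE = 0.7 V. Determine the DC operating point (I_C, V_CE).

I_C ≈ 0.41 mA, V_CE ≈ 13 V

Thevenize the base divider: V_Th = V_CC·R_2/(R_1+R_2) = 14×2.7/41.7 = 0.906 V, R_Th = R_1‖R_2 = 2.53 kΩ.
Base-emitter loop: V_Th = I_B·R_Th + V_BE + (β+1)I_B·R_E, so I_B = (0.906 − 0.7) / (2.53 + 101×0.47) = 0.00413 mA.
I_C = β·I_B = 100×0.00413 = 0.413 mA, and I_E = (β+1)I_B = 0.417 mA.
V_CE = V_CC − I_C·R_C − I_E·R_E = 14 − 0.413×1.2 − 0.417×0.47 = 13.3 V.
V_CE = 13.3 V > 0.2 V confirms active-region operation.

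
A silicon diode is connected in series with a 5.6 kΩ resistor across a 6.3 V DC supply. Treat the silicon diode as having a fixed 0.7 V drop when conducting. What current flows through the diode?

I ≈ 1 mA

KVL around the loop: 6.3 = V_D + I·R = 0.7 + I × 5.6 kΩ.
So I = (6.3 − 0.7) / 5.6 kΩ = 5.6 / 5.6 = 1 mA.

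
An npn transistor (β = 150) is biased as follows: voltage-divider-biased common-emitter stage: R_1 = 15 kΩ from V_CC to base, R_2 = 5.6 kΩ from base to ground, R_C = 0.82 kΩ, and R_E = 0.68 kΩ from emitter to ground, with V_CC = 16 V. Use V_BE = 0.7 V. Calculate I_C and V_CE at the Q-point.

I_C ≈ 5.1 mA, V_CE ≈ 8.3 V

Thevenize the base divider: V_Th = V_CC·R_2/(R_1+R_2) = 16×5.6/20.6 = 4.35 V, R_Th = R_1‖R_2 = 4.08 kΩ.
Base-emitter loop: V_Th = I_B·R_Th + V_BE + (β+1)I_B·R_E, so I_B = (4.35 − 0.7) / (4.08 + 151×0.68) = 0.0342 mA.
I_C = β·I_B = 150×0.0342 = 5.13 mA, and I_E = (β+1)I_B = 5.16 mA.
V_CE = V_CC − I_C·R_C − I_E·R_E = 16 − 5.13×0.82 − 5.16×0.68 = 8.29 V.
V_CE = 8.29 V > 0.2 V confirms active-region operation.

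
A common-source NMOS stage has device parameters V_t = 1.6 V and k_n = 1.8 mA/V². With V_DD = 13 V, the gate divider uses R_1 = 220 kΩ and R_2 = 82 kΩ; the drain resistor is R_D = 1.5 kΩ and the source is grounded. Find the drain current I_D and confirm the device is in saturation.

V_G = V_DD·R_2/(R_1+R_2) = 13×82/302 = 3.53 V. With the source grounded, V_GS = V_G = 3.53 V.
Assume saturation: I_D = (k_n/2)(V_GS − V_t)² = (1.8/2)×(3.53 − 1.6)² = 0.9×1.93² = 3.35 mA.
V_DS = V_DD − I_D·R_D = 13 − 3.35×1.5 = 7.97 V.
Saturation requires V_DS ≥ V_GS − V_t = 1.93 V; 7.97 ≥ 1.93 ✓.

I_D ≈ 3.4 mA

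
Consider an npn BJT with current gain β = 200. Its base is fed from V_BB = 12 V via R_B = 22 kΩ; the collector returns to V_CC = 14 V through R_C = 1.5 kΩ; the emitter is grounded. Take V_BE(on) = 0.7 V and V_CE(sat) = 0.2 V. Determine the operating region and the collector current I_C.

saturation; I_C ≈ 9.2 mA

Assume active: I_B = (12 − 0.7)/22 = 0.514 mA, giving I_C = β·I_B = 103 mA.
But then V_CE = 14 − 103×1.5 = -140 V < V_CE(sat) = 0.2 V — impossible in the active region.
So the transistor is saturated. With V_CE = 0.2 V, I_C = (V_CC − 0.2)/R_C = 13.8/1.5 = 9.2 mA.
Check: β·I_B = 103 mA > I_C = 9.2 mA, confirming saturation.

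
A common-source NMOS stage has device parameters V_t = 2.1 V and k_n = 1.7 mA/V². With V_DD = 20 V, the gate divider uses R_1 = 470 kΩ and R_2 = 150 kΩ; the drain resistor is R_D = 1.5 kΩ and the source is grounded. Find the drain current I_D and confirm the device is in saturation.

I_D ≈ 6.4 mA

V_G = V_DD·R_2/(R_1+R_2) = 20×150/620 = 4.84 V. With the source grounded, V_GS = V_G = 4.84 V.
Assume saturation: I_D = (k_n/2)(V_GS − V_t)² = (1.7/2)×(4.84 − 2.1)² = 0.85×2.74² = 6.38 mA.
V_DS = V_DD − I_D·R_D = 20 − 6.38×1.5 = 10.4 V.
Saturation requires V_DS ≥ V_GS − V_t = 2.74 V; 10.4 ≥ 2.74 ✓.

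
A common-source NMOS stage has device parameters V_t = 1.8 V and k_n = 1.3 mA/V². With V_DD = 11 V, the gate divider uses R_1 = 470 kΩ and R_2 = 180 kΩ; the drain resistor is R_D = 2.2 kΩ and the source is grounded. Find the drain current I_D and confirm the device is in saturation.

V_G = V_DD·R_2/(R_1+R_2) = 11×180/650 = 3.05 V. With the source grounded, V_GS = V_G = 3.05 V.
Assume saturation: I_D = (k_n/2)(V_GS − V_t)² = (1.3/2)×(3.05 − 1.8)² = 0.65×1.25² = 1.01 mA.
V_DS = V_DD − I_D·R_D = 11 − 1.01×2.2 = 8.78 V.
Saturation requires V_DS ≥ V_GS − V_t = 1.25 V; 8.78 ≥ 1.25 ✓.

I_D ≈ 1 mA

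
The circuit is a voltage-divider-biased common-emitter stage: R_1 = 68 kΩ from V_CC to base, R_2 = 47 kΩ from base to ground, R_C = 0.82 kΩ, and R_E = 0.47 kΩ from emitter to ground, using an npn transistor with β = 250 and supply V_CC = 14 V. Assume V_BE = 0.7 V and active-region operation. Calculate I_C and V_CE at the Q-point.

I_C ≈ 8.6 mA, V_CE ≈ 2.9 V

Thevenize the base divider: V_Th = V_CC·R_2/(R_1+R_2) = 14×47/115 = 5.72 V, R_Th = R_1‖R_2 = 27.8 kΩ.
Base-emitter loop: V_Th = I_B·R_Th + V_BE + (β+1)I_B·R_E, so I_B = (5.72 − 0.7) / (27.8 + 251×0.47) = 0.0345 mA.
I_C = β·I_B = 250×0.0345 = 8.61 mA, and I_E = (β+1)I_B = 8.65 mA.
V_CE = V_CC − I_C·R_C − I_E·R_E = 14 − 8.61×0.82 − 8.65×0.47 = 2.87 V.
V_CE = 2.87 V > 0.2 V confirms active-region operation.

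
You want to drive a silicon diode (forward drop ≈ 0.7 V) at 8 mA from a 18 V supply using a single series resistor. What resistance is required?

R ≈ 2.2 kΩ

The resistor drops V_S − V_D = 18 − 0.7 = 17.3 V at 8 mA.
R = 17.3 V / 8 mA = 2.16 kΩ.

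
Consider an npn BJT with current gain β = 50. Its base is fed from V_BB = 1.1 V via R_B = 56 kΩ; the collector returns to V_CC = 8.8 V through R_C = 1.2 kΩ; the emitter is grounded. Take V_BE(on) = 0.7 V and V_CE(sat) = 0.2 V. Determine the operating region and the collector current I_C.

active; I_C ≈ 0.36 mA

Assume active. Base-emitter loop: I_B = (V_BB − V_BE)/R_B = (1.1 − 0.7)/56 = 0.00714 mA.
I_C = β·I_B = 50×0.00714 = 0.357 mA.
V_CE = V_CC − I_C·R_C = 8.8 − 0.357×1.2 = 8.37 V > V_CE(sat), so the active-region assumption holds.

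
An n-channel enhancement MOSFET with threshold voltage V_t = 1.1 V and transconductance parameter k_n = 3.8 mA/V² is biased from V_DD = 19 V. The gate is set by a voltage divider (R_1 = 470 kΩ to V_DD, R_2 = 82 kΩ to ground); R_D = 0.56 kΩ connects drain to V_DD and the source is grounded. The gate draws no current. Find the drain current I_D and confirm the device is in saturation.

I_D ≈ 5.6 mA

V_G = V_DD·R_2/(R_1+R_2) = 19×82/552 = 2.82 V. With the source grounded, V_GS = V_G = 2.82 V.
Assume saturation: I_D = (k_n/2)(V_GS − V_t)² = (3.8/2)×(2.82 − 1.1)² = 1.9×1.72² = 5.64 mA.
V_DS = V_DD − I_D·R_D = 19 − 5.64×0.56 = 15.8 V.
Saturation requires V_DS ≥ V_GS − V_t = 1.72 V; 15.8 ≥ 1.72 ✓.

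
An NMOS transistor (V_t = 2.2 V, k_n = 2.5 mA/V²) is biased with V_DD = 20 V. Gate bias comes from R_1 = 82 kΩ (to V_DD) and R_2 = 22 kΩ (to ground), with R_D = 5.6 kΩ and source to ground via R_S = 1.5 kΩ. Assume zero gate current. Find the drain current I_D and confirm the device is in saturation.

V_G = V_DD·R_2/(R_1+R_2) = 20×22/104 = 4.23 V.
Assume saturation: I_D = (k_n/2)(V_GS − V_t)² with V_GS = V_G − I_D·R_S = 4.23 − 1.5·I_D.
Substituting gives 2.81·I_D² − 8.62·I_D + 5.16 = 0, with roots I_D = 0.815 or 2.25 mA.
The root I_D = 2.25 mA gives V_GS = 0.859 V ≤ V_t, so take I_D = 0.815 mA.
Then V_GS = 3.01 V and V_DS = V_DD − I_D(R_D+R_S) = 20 − 0.815×7.1 = 14.2 V.
Saturation requires V_DS ≥ V_GS − V_t = 0.808 V; 14.2 ≥ 0.808 ✓.

I_D ≈ 0.82 mA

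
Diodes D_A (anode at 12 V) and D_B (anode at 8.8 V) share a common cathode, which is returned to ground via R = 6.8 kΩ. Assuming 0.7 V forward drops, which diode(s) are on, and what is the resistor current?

Assume both conduct. Then node N would need to be at both 12−0.7 = 11.3 V and 8.8−0.7 = 8.1 V, which is impossible.
Assume only D_A conducts: V_N = 12 − 0.7 = 11.3 V, so I_R = 11.3/6.8 = 1.66 mA.
Check D_B: its anode-to-cathode voltage is 8.8 − 11.3 = -2.5 V < 0.7 V, so it is off. The assumption is consistent.

Only D_A conducts; I_R ≈ 1.7 mA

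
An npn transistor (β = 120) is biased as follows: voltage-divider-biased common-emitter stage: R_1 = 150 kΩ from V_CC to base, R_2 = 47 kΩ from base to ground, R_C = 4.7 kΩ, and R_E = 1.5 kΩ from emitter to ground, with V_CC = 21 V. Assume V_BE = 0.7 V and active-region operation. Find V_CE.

V_CE ≈ 6.2 V

Thevenize the base divider: V_Th = V_CC·R_2/(R_1+R_2) = 21×47/197 = 5.01 V, R_Th = R_1‖R_2 = 35.8 kΩ.
Base-emitter loop: V_Th = I_B·R_Th + V_BE + (β+1)I_B·R_E, so I_B = (5.01 − 0.7) / (35.8 + 121×1.5) = 0.0198 mA.
I_C = β·I_B = 120×0.0198 = 2.38 mA, and I_E = (β+1)I_B = 2.4 mA.
V_CE = V_CC − I_C·R_C − I_E·R_E = 21 − 2.38×4.7 − 2.4×1.5 = 6.21 V.
V_CE = 6.21 V > 0.2 V confirms active-region operation.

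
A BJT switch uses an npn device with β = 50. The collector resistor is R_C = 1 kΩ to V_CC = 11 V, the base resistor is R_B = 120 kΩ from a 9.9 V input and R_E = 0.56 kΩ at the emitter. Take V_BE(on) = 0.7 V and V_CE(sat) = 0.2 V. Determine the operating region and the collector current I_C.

Assume active. Base-emitter loop: I_B = (V_BB − V_BE)/(R_B + (β+1)R_E) = (9.9 − 0.7)/(120 + 51×0.56) = 0.0619 mA.
I_C = β·I_B = 50×0.0619 = 3.1 mA.
V_CE = V_CC − I_C·R_C − I_E·R_E = 11 − 3.1×1 − 3.16×0.56 = 6.13 V > V_CE(sat), so the active-region assumption holds.

active; I_C ≈ 3.1 mA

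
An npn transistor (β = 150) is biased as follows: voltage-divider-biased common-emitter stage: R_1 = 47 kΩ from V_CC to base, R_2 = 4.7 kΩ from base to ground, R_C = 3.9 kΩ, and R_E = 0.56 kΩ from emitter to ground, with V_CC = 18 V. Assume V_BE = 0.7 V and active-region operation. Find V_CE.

V_CE ≈ 11 V

Thevenize the base divider: V_Th = V_CC·R_2/(R_1+R_2) = 18×4.7/51.7 = 1.64 V, R_Th = R_1‖R_2 = 4.27 kΩ.
Base-emitter loop: V_Th = I_B·R_Th + V_BE + (β+1)I_B·R_E, so I_B = (1.64 − 0.7) / (4.27 + 151×0.56) = 0.0105 mA.
I_C = β·I_B = 150×0.0105 = 1.58 mA, and I_E = (β+1)I_B = 1.59 mA.
V_CE = V_CC − I_C·R_C − I_E·R_E = 18 − 1.58×3.9 − 1.59×0.56 = 10.9 V.
V_CE = 10.9 V > 0.2 V confirms active-region operation.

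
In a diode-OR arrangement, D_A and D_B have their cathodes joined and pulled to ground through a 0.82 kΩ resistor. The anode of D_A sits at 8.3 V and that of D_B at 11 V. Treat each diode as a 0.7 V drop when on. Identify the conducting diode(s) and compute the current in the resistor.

Only D_B conducts; I_R ≈ 13 mA

Assume both conduct. Then node N would need to be at both 8.3−0.7 = 7.6 V and 11−0.7 = 10.3 V, which is impossible.
Assume only D_B conducts: V_N = 11 − 0.7 = 10.3 V, so I_R = 10.3/0.82 = 12.6 mA.
Check D_A: its anode-to-cathode voltage is 8.3 − 10.3 = -2 V < 0.7 V, so it is off. The assumption is consistent.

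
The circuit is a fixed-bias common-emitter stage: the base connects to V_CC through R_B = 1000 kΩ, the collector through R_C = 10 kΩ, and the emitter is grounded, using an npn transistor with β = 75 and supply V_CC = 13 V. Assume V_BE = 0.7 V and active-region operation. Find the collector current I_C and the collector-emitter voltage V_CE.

I_C ≈ 0.92 mA, V_CE ≈ 3.8 V

Base loop: V_CC = I_B·R_B + V_BE, so I_B = (13 − 0.7)/1000 kΩ = 0.0123 mA.
In the active region I_C = β·I_B = 75 × 0.0123 = 0.922 mA.
Collector loop: V_CE = V_CC − I_C·R_C = 13 − 0.922×10 = 3.78 V.
Since V_CE = 3.78 V > V_CE(sat) ≈ 0.2 V, the transistor is in the active region as assumed.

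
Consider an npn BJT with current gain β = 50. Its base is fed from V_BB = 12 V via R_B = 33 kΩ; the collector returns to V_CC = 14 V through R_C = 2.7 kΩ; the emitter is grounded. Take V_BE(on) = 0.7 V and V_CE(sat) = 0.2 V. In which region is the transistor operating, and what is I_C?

Assume active: I_B = (12 − 0.7)/33 = 0.342 mA, giving I_C = β·I_B = 17.1 mA.
But then V_CE = 14 − 17.1×2.7 = -32.2 V < V_CE(sat) = 0.2 V — impossible in the active region.
So the transistor is saturated. With V_CE = 0.2 V, I_C = (V_CC − 0.2)/R_C = 13.8/2.7 = 5.11 mA.
Check: β·I_B = 17.1 mA > I_C = 5.11 mA, confirming saturation.

saturation; I_C ≈ 5.1 mA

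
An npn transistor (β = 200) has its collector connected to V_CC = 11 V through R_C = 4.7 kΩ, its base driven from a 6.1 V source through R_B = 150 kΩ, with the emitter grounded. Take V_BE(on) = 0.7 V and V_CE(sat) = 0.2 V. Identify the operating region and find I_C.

Assume active: I_B = (6.1 − 0.7)/150 = 0.036 mA, giving I_C = β·I_B = 7.2 mA.
But then V_CE = 11 − 7.2×4.7 = -22.8 V < V_CE(sat) = 0.2 V — impossible in the active region.
So the transistor is saturated. With V_CE = 0.2 V, I_C = (V_CC − 0.2)/R_C = 10.8/4.7 = 2.3 mA.
Check: β·I_B = 7.2 mA > I_C = 2.3 mA, confirming saturation.

saturation; I_C ≈ 2.3 mA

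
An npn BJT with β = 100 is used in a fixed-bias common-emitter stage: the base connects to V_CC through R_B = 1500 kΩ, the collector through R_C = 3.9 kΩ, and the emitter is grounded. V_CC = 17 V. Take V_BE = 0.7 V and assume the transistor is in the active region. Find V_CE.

V_CE ≈ 13 V

Base loop: V_CC = I_B·R_B + V_BE, so I_B = (17 − 0.7)/1500 kΩ = 0.0109 mA.
In the active region I_C = β·I_B = 100 × 0.0109 = 1.09 mA.
Collector loop: V_CE = V_CC − I_C·R_C = 17 − 1.09×3.9 = 12.8 V.
Since V_CE = 12.8 V > V_CE(sat) ≈ 0.2 V, the transistor is in the active region as assumed.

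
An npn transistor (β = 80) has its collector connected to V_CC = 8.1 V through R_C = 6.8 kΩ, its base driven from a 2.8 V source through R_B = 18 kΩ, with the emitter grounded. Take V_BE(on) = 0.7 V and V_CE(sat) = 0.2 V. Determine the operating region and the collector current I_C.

saturation; I_C ≈ 1.2 mA

Assume active: I_B = (2.8 − 0.7)/18 = 0.117 mA, giving I_C = β·I_B = 9.33 mA.
But then V_CE = 8.1 − 9.33×6.8 = -55.4 V < V_CE(sat) = 0.2 V — impossible in the active region.
So the transistor is saturated. With V_CE = 0.2 V, I_C = (V_CC − 0.2)/R_C = 7.9/6.8 = 1.16 mA.
Check: β·I_B = 9.33 mA > I_C = 1.16 mA, confirming saturation.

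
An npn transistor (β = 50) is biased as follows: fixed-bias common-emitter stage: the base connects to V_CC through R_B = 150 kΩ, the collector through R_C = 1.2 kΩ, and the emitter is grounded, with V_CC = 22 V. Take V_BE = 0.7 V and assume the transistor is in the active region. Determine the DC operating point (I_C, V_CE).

I_C ≈ 7.1 mA, V_CE ≈ 13 V

Base loop: V_CC = I_B·R_B + V_BE, so I_B = (22 − 0.7)/150 kΩ = 0.142 mA.
In the active region I_C = β·I_B = 50 × 0.142 = 7.1 mA.
Collector loop: V_CE = V_CC − I_C·R_C = 22 − 7.1×1.2 = 13.5 V.
Since V_CE = 13.5 V > V_CE(sat) ≈ 0.2 V, the transistor is in the active region as assumed.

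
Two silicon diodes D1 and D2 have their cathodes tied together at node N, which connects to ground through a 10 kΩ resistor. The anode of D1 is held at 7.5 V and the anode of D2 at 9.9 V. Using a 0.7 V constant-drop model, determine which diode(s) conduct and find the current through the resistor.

Assume both conduct. Then node N would need to be at both 7.5−0.7 = 6.8 V and 9.9−0.7 = 9.2 V, which is impossible.
Assume only D2 conducts: V_N = 9.9 − 0.7 = 9.2 V, so I_R = 9.2/10 = 0.92 mA.
Check D1: its anode-to-cathode voltage is 7.5 − 9.2 = -1.7 V < 0.7 V, so it is off. The assumption is consistent.

Only D2 conducts; I_R ≈ 0.92 mA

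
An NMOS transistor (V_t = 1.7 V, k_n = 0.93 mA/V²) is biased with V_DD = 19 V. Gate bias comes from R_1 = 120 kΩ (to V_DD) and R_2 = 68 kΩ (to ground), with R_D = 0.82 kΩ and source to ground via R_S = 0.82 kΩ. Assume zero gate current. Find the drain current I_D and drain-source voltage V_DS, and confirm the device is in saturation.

V_G = V_DD·R_2/(R_1+R_2) = 19×68/188 = 6.87 V.
Assume saturation: I_D = (k_n/2)(V_GS − V_t)² with V_GS = V_G − I_D·R_S = 6.87 − 0.82·I_D.
Substituting gives 0.313·I_D² − 4.94·I_D + 12.4 = 0, with roots I_D = 3.14 or 12.7 mA.
The root I_D = 12.7 mA gives V_GS = -3.52 V ≤ V_t, so take I_D = 3.14 mA.
Then V_GS = 4.3 V and V_DS = V_DD − I_D(R_D+R_S) = 19 − 3.14×1.64 = 13.9 V.
Saturation requires V_DS ≥ V_GS − V_t = 2.6 V; 13.9 ≥ 2.6 ✓.

I_D ≈ 3.1 mA, V_DS ≈ 14 V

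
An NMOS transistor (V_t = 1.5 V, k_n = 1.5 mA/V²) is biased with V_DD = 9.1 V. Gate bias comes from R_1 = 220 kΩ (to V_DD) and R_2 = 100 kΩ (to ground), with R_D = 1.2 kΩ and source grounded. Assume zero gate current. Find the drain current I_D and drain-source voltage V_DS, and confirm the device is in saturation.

V_G = V_DD·R_2/(R_1+R_2) = 9.1×100/320 = 2.84 V. With the source grounded, V_GS = V_G = 2.84 V.
Assume saturation: I_D = (k_n/2)(V_GS − V_t)² = (1.5/2)×(2.84 − 1.5)² = 0.75×1.34² = 1.35 mA.
V_DS = V_DD − I_D·R_D = 9.1 − 1.35×1.2 = 7.47 V.
Saturation requires V_DS ≥ V_GS − V_t = 1.34 V; 7.47 ≥ 1.34 ✓.

I_D ≈ 1.4 mA, V_DS ≈ 7.5 V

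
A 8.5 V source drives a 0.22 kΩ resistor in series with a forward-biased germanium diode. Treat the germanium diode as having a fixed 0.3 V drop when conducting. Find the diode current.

I ≈ 37 mA

KVL around the loop: 8.5 = V_D + I·R = 0.3 + I × 0.22 kΩ.
So I = (8.5 − 0.3) / 0.22 kΩ = 8.2 / 0.22 = 37.3 mA.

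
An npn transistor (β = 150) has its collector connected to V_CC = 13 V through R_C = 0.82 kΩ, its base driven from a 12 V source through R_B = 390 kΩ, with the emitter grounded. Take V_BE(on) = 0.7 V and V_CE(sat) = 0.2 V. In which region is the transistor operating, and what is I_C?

Assume active. Base-emitter loop: I_B = (V_BB − V_BE)/R_B = (12 − 0.7)/390 = 0.029 mA.
I_C = β·I_B = 150×0.029 = 4.35 mA.
V_CE = V_CC − I_C·R_C = 13 − 4.35×0.82 = 9.44 V > V_CE(sat), so the active-region assumption holds.

active; I_C ≈ 4.3 mA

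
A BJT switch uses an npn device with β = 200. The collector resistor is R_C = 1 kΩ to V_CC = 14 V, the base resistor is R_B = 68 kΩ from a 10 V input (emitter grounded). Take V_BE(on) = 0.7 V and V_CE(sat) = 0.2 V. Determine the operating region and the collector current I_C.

Assume active: I_B = (10 − 0.7)/68 = 0.137 mA, giving I_C = β·I_B = 27.4 mA.
But then V_CE = 14 − 27.4×1 = -13.4 V < V_CE(sat) = 0.2 V — impossible in the active region.
So the transistor is saturated. With V_CE = 0.2 V, I_C = (V_CC − 0.2)/R_C = 13.8/1 = 13.8 mA.
Check: β·I_B = 27.4 mA > I_C = 13.8 mA, confirming saturation.

saturation; I_C ≈ 14 mA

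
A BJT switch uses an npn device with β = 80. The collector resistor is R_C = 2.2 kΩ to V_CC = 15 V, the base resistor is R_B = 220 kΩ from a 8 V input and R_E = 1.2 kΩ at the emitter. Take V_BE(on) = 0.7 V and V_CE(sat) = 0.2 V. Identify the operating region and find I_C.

Assume active. Base-emitter loop: I_B = (V_BB − V_BE)/(R_B + (β+1)R_E) = (8 − 0.7)/(220 + 81×1.2) = 0.023 mA.
I_C = β·I_B = 80×0.023 = 1.84 mA.
V_CE = V_CC − I_C·R_C − I_E·R_E = 15 − 1.84×2.2 − 1.86×1.2 = 8.71 V > V_CE(sat), so the active-region assumption holds.

active; I_C ≈ 1.8 mA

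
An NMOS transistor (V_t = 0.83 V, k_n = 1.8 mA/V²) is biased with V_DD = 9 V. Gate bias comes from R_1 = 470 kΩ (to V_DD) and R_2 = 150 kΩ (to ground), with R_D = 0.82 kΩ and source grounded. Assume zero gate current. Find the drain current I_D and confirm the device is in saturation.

I_D ≈ 1.6 mA

V_G = V_DD·R_2/(R_1+R_2) = 9×150/620 = 2.18 V. With the source grounded, V_GS = V_G = 2.18 V.
Assume saturation: I_D = (k_n/2)(V_GS − V_t)² = (1.8/2)×(2.18 − 0.83)² = 0.9×1.35² = 1.63 mA.
V_DS = V_DD − I_D·R_D = 9 − 1.63×0.82 = 7.66 V.
Saturation requires V_DS ≥ V_GS − V_t = 1.35 V; 7.66 ≥ 1.35 ✓.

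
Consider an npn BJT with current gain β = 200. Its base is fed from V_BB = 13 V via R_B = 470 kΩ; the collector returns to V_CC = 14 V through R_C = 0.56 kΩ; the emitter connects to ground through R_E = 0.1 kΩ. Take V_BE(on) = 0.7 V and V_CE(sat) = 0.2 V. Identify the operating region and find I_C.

Assume active. Base-emitter loop: I_B = (V_BB − V_BE)/(R_B + (β+1)R_E) = (13 − 0.7)/(470 + 201×0.1) = 0.0251 mA.
I_C = β·I_B = 200×0.0251 = 5.02 mA.
V_CE = V_CC − I_C·R_C − I_E·R_E = 14 − 5.02×0.56 − 5.04×0.1 = 10.7 V > V_CE(sat), so the active-region assumption holds.

active; I_C ≈ 5 mA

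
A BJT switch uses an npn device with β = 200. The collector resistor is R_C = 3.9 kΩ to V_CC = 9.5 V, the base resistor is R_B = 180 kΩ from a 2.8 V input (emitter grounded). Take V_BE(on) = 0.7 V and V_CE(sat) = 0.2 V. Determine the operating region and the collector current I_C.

Assume active. Base-emitter loop: I_B = (V_BB − V_BE)/R_B = (2.8 − 0.7)/180 = 0.0117 mA.
I_C = β·I_B = 200×0.0117 = 2.33 mA.
V_CE = V_CC − I_C·R_C = 9.5 − 2.33×3.9 = 0.4 V > V_CE(sat), so the active-region assumption holds.

active; I_C ≈ 2.3 mA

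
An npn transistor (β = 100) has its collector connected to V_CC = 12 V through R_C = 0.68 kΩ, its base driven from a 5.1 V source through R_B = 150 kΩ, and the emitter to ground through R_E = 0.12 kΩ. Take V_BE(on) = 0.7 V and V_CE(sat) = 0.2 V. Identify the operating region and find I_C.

Assume active. Base-emitter loop: I_B = (V_BB − V_BE)/(R_B + (β+1)R_E) = (5.1 − 0.7)/(150 + 101×0.12) = 0.0271 mA.
I_C = β·I_B = 100×0.0271 = 2.71 mA.
V_CE = V_CC − I_C·R_C − I_E·R_E = 12 − 2.71×0.68 − 2.74×0.12 = 9.83 V > V_CE(sat), so the active-region assumption holds.

active; I_C ≈ 2.7 mA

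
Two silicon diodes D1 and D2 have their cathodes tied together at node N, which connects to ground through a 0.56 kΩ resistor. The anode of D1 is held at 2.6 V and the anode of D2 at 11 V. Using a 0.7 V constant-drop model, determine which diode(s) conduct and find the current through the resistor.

Only D2 conducts; I_R ≈ 18 mA

Assume both conduct. Then node N would need to be at both 2.6−0.7 = 1.9 V and 11−0.7 = 10.3 V, which is impossible.
Assume only D2 conducts: V_N = 11 − 0.7 = 10.3 V, so I_R = 10.3/0.56 = 18.4 mA.
Check D1: its anode-to-cathode voltage is 2.6 − 10.3 = -7.7 V < 0.7 V, so it is off. The assumption is consistent.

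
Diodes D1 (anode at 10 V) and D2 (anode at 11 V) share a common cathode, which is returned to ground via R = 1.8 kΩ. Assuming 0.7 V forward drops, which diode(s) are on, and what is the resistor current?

Assume both conduct. Then node N would need to be at both 10−0.7 = 9.3 V and 11−0.7 = 10.3 V, which is impossible.
Assume only D2 conducts: V_N = 11 − 0.7 = 10.3 V, so I_R = 10.3/1.8 = 5.72 mA.
Check D1: its anode-to-cathode voltage is 10 − 10.3 = -0.3 V < 0.7 V, so it is off. The assumption is consistent.

Only D2 conducts; I_R ≈ 5.7 mA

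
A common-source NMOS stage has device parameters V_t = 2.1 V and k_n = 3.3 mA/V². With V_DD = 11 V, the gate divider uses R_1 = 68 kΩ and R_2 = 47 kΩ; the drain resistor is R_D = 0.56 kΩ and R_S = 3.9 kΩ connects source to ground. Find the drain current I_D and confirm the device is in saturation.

I_D ≈ 0.48 mA

V_G = V_DD·R_2/(R_1+R_2) = 11×47/115 = 4.5 V.
Assume saturation: I_D = (k_n/2)(V_GS − V_t)² with V_GS = V_G − I_D·R_S = 4.5 − 3.9·I_D.
Substituting gives 25.1·I_D² − 31.8·I_D + 9.47 = 0, with roots I_D = 0.476 or 0.792 mA.
The root I_D = 0.792 mA gives V_GS = 1.41 V ≤ V_t, so take I_D = 0.476 mA.
Then V_GS = 2.64 V and V_DS = V_DD − I_D(R_D+R_S) = 11 − 0.476×4.46 = 8.87 V.
Saturation requires V_DS ≥ V_GS − V_t = 0.537 V; 8.87 ≥ 0.537 ✓.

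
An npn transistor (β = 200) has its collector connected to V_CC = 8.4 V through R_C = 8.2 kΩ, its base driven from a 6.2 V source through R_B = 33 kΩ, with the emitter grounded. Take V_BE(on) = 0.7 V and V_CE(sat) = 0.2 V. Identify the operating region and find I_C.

saturation; I_C ≈ 1 mA

Assume active: I_B = (6.2 − 0.7)/33 = 0.167 mA, giving I_C = β·I_B = 33.3 mA.
But then V_CE = 8.4 − 33.3×8.2 = -265 V < V_CE(sat) = 0.2 V — impossible in the active region.
So the transistor is saturated. With V_CE = 0.2 V, I_C = (V_CC − 0.2)/R_C = 8.2/8.2 = 1 mA.
Check: β·I_B = 33.3 mA > I_C = 1 mA, confirming saturation.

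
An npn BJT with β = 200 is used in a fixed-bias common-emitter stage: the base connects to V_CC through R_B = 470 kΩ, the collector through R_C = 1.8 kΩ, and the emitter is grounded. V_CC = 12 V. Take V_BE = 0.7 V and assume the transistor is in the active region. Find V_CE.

V_CE ≈ 3.3 V

Base loop: V_CC = I_B·R_B + V_BE, so I_B = (12 − 0.7)/470 kΩ = 0.024 mA.
In the active region I_C = β·I_B = 200 × 0.024 = 4.81 mA.
Collector loop: V_CE = V_CC − I_C·R_C = 12 − 4.81×1.8 = 3.34 V.
Since V_CE = 3.34 V > V_CE(sat) ≈ 0.2 V, the transistor is in the active region as assumed.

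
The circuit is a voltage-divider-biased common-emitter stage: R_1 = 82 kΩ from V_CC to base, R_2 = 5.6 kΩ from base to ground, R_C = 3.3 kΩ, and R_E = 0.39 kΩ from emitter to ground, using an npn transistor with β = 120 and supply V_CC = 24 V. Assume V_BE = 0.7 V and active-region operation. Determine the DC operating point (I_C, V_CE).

I_C ≈ 1.9 mA, V_CE ≈ 17 V

Thevenize the base divider: V_Th = V_CC·R_2/(R_1+R_2) = 24×5.6/87.6 = 1.53 V, R_Th = R_1‖R_2 = 5.24 kΩ.
Base-emitter loop: V_Th = I_B·R_Th + V_BE + (β+1)I_B·R_E, so I_B = (1.53 − 0.7) / (5.24 + 121×0.39) = 0.0159 mA.
I_C = β·I_B = 120×0.0159 = 1.91 mA, and I_E = (β+1)I_B = 1.93 mA.
V_CE = V_CC − I_C·R_C − I_E·R_E = 24 − 1.91×3.3 − 1.93×0.39 = 16.9 V.
V_CE = 16.9 V > 0.2 V confirms active-region operation.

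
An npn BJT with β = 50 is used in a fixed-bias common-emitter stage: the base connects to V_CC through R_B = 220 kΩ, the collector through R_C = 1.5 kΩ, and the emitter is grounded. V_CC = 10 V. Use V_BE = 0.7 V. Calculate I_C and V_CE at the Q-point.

I_C ≈ 2.1 mA, V_CE ≈ 6.8 V

Base loop: V_CC = I_B·R_B + V_BE, so I_B = (10 − 0.7)/220 kΩ = 0.0423 mA.
In the active region I_C = β·I_B = 50 × 0.0423 = 2.11 mA.
Collector loop: V_CE = V_CC − I_C·R_C = 10 − 2.11×1.5 = 6.83 V.
Since V_CE = 6.83 V > V_CE(sat) ≈ 0.2 V, the transistor is in the active region as assumed.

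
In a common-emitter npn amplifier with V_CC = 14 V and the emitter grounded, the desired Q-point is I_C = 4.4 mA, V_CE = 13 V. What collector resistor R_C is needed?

R_C ≈ 0.23 kΩ

Collector loop: V_CC = I_C·R_C + V_CE.
R_C = (V_CC − V_CE)/I_C = (14 − 13)/4.4 = 0.227 kΩ.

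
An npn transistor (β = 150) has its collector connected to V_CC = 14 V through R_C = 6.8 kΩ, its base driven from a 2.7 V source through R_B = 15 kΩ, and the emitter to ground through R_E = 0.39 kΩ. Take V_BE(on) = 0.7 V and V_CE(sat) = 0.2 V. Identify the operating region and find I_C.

saturation; I_C ≈ 1.9 mA

Assume active: I_B = (2.7 − 0.7)/(15 + 151×0.39) = 0.0271 mA, I_C = β·I_B = 4.06 mA.
Then V_CE = 14 − 4.06×6.8 − 4.09×0.39 = -15.2 V < 0.2 V — the active assumption fails.
Re-solve with V_CE = 0.2 V. KCL at the emitter: V_E/R_E = (V_BB−0.7−V_E)/R_B + (V_CC−0.2−V_E)/R_C, giving V_E = 0.779 V.
I_C = (V_CC − 0.2 − V_E)/R_C = (13.8 − 0.779)/6.8 = 1.91 mA.
Check: I_B = (2 − 0.779)/15 = 0.0814 mA, and β·I_B = 12.2 mA > I_C, confirming saturation.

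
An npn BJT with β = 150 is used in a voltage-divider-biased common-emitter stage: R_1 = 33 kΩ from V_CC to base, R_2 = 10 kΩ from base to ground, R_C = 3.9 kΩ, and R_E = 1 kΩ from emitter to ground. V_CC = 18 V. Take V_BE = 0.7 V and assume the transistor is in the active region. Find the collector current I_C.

Thevenize the base divider: V_Th = V_CC·R_2/(R_1+R_2) = 18×10/43 = 4.19 V, R_Th = R_1‖R_2 = 7.67 kΩ.
Base-emitter loop: V_Th = I_B·R_Th + V_BE + (β+1)I_B·R_E, so I_B = (4.19 − 0.7) / (7.67 + 151×1) = 0.022 mA.
I_C = β·I_B = 150×0.022 = 3.3 mA, and I_E = (β+1)I_B = 3.32 mA.
V_CE = V_CC − I_C·R_C − I_E·R_E = 18 − 3.3×3.9 − 3.32×1 = 1.83 V.
V_CE = 1.83 V > 0.2 V confirms active-region operation.

I_C ≈ 3.3 mA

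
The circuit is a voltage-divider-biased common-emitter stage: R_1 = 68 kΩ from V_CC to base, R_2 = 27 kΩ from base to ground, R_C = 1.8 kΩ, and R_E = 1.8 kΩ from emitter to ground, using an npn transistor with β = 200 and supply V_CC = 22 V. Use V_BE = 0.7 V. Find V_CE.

V_CE ≈ 11 V

Thevenize the base divider: V_Th = V_CC·R_2/(R_1+R_2) = 22×27/95 = 6.25 V, R_Th = R_1‖R_2 = 19.3 kΩ.
Base-emitter loop: V_Th = I_B·R_Th + V_BE + (β+1)I_B·R_E, so I_B = (6.25 − 0.7) / (19.3 + 201×1.8) = 0.0146 mA.
I_C = β·I_B = 200×0.0146 = 2.91 mA, and I_E = (β+1)I_B = 2.93 mA.
V_CE = V_CC − I_C·R_C − I_E·R_E = 22 − 2.91×1.8 − 2.93×1.8 = 11.5 V.
V_CE = 11.5 V > 0.2 V confirms active-region operation.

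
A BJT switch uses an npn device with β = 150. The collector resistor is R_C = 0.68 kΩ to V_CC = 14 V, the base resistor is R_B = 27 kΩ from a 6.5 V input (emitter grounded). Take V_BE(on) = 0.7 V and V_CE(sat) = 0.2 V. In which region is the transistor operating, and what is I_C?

saturation; I_C ≈ 20 mA

Assume active: I_B = (6.5 − 0.7)/27 = 0.215 mA, giving I_C = β·I_B = 32.2 mA.
But then V_CE = 14 − 32.2×0.68 = -7.91 V < V_CE(sat) = 0.2 V — impossible in the active region.
So the transistor is saturated. With V_CE = 0.2 V, I_C = (V_CC − 0.2)/R_C = 13.8/0.68 = 20.3 mA.
Check: β·I_B = 32.2 mA > I_C = 20.3 mA, confirming saturation.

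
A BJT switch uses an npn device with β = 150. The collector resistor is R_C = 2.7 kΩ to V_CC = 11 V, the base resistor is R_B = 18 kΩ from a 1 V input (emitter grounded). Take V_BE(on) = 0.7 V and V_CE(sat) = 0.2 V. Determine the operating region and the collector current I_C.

active; I_C ≈ 2.5 mA

Assume active. Base-emitter loop: I_B = (V_BB − V_BE)/R_B = (1 − 0.7)/18 = 0.0167 mA.
I_C = β·I_B = 150×0.0167 = 2.5 mA.
V_CE = V_CC − I_C·R_C = 11 − 2.5×2.7 = 4.25 V > V_CE(sat), so the active-region assumption holds.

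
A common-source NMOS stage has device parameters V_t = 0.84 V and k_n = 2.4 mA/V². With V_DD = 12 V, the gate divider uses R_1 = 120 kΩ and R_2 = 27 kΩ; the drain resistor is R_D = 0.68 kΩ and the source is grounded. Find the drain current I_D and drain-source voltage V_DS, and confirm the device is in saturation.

V_G = V_DD·R_2/(R_1+R_2) = 12×27/147 = 2.2 V. With the source grounded, V_GS = V_G = 2.2 V.
Assume saturation: I_D = (k_n/2)(V_GS − V_t)² = (2.4/2)×(2.2 − 0.84)² = 1.2×1.36² = 2.23 mA.
V_DS = V_DD − I_D·R_D = 12 − 2.23×0.68 = 10.5 V.
Saturation requires V_DS ≥ V_GS − V_t = 1.36 V; 10.5 ≥ 1.36 ✓.

I_D ≈ 2.2 mA, V_DS ≈ 10 V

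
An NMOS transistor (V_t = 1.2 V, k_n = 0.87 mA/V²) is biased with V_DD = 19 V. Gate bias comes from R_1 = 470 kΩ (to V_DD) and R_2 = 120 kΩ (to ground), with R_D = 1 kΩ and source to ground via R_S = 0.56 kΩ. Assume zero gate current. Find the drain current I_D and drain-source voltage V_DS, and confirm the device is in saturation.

I_D ≈ 1.5 mA, V_DS ≈ 17 V

V_G = V_DD·R_2/(R_1+R_2) = 19×120/590 = 3.86 V.
Assume saturation: I_D = (k_n/2)(V_GS − V_t)² with V_GS = V_G − I_D·R_S = 3.86 − 0.56·I_D.
Substituting gives 0.136·I_D² − 2.3·I_D + 3.09 = 0, with roots I_D = 1.47 or 15.4 mA.
The root I_D = 15.4 mA gives V_GS = -4.74 V ≤ V_t, so take I_D = 1.47 mA.
Then V_GS = 3.04 V and V_DS = V_DD − I_D(R_D+R_S) = 19 − 1.47×1.56 = 16.7 V.
Saturation requires V_DS ≥ V_GS − V_t = 1.84 V; 16.7 ≥ 1.84 ✓.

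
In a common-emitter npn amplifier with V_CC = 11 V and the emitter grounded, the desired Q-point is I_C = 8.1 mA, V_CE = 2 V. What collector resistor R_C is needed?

R_C ≈ 1.1 kΩ

Collector loop: V_CC = I_C·R_C + V_CE.
R_C = (V_CC − V_CE)/I_C = (11 − 2)/8.1 = 1.11 kΩ.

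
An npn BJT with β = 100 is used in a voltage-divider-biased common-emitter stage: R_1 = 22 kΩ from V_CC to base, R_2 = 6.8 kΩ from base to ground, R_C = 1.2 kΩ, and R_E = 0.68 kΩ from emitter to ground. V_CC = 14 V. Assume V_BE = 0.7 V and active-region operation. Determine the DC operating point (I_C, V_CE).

I_C ≈ 3.5 mA, V_CE ≈ 7.3 V

Thevenize the base divider: V_Th = V_CC·R_2/(R_1+R_2) = 14×6.8/28.8 = 3.31 V, R_Th = R_1‖R_2 = 5.19 kΩ.
Base-emitter loop: V_Th = I_B·R_Th + V_BE + (β+1)I_B·R_E, so I_B = (3.31 − 0.7) / (5.19 + 101×0.68) = 0.0353 mA.
I_C = β·I_B = 100×0.0353 = 3.53 mA, and I_E = (β+1)I_B = 3.56 mA.
V_CE = V_CC − I_C·R_C − I_E·R_E = 14 − 3.53×1.2 − 3.56×0.68 = 7.35 V.
V_CE = 7.35 V > 0.2 V confirms active-region operation.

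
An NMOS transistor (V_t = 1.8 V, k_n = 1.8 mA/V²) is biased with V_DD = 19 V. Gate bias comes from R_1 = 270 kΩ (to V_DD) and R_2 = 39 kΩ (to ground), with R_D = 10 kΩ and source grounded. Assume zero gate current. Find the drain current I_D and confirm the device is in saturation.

I_D ≈ 0.32 mA

V_G = V_DD·R_2/(R_1+R_2) = 19×39/309 = 2.4 V. With the source grounded, V_GS = V_G = 2.4 V.
Assume saturation: I_D = (k_n/2)(V_GS − V_t)² = (1.8/2)×(2.4 − 1.8)² = 0.9×0.598² = 0.322 mA.
V_DS = V_DD − I_D·R_D = 19 − 0.322×10 = 15.8 V.
Saturation requires V_DS ≥ V_GS − V_t = 0.598 V; 15.8 ≥ 0.598 ✓.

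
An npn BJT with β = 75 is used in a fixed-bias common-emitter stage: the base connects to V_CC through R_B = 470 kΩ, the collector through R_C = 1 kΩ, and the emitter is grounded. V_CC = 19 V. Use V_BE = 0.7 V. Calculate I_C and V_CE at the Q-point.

I_C ≈ 2.9 mA, V_CE ≈ 16 V

Base loop: V_CC = I_B·R_B + V_BE, so I_B = (19 − 0.7)/470 kΩ = 0.0389 mA.
In the active region I_C = β·I_B = 75 × 0.0389 = 2.92 mA.
Collector loop: V_CE = V_CC − I_C·R_C = 19 − 2.92×1 = 16.1 V.
Since V_CE = 16.1 V > V_CE(sat) ≈ 0.2 V, the transistor is in the active region as assumed.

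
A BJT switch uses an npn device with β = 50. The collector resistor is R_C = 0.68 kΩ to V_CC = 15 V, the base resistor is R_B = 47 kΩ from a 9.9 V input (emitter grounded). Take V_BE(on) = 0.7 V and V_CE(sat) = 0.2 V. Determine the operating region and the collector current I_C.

active; I_C ≈ 9.8 mA

Assume active. Base-emitter loop: I_B = (V_BB − V_BE)/R_B = (9.9 − 0.7)/47 = 0.196 mA.
I_C = β·I_B = 50×0.196 = 9.79 mA.
V_CE = V_CC − I_C·R_C = 15 − 9.79×0.68 = 8.34 V > V_CE(sat), so the active-region assumption holds.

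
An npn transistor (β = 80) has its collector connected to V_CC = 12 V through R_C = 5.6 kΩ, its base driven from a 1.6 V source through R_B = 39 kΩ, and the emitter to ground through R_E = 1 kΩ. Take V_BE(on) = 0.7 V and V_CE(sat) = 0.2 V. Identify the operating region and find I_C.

Assume active. Base-emitter loop: I_B = (V_BB − V_BE)/(R_B + (β+1)R_E) = (1.6 − 0.7)/(39 + 81×1) = 0.0075 mA.
I_C = β·I_B = 80×0.0075 = 0.6 mA.
V_CE = V_CC − I_C·R_C − I_E·R_E = 12 − 0.6×5.6 − 0.608×1 = 8.03 V > V_CE(sat), so the active-region assumption holds.

active; I_C ≈ 0.6 mA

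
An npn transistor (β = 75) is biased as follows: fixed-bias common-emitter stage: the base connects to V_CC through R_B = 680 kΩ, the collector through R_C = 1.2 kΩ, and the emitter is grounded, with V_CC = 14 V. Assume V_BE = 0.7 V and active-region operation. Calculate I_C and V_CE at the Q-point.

I_C ≈ 1.5 mA, V_CE ≈ 12 V

Base loop: V_CC = I_B·R_B + V_BE, so I_B = (14 − 0.7)/680 kΩ = 0.0196 mA.
In the active region I_C = β·I_B = 75 × 0.0196 = 1.47 mA.
Collector loop: V_CE = V_CC − I_C·R_C = 14 − 1.47×1.2 = 12.2 V.
Since V_CE = 12.2 V > V_CE(sat) ≈ 0.2 V, the transistor is in the active region as assumed.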